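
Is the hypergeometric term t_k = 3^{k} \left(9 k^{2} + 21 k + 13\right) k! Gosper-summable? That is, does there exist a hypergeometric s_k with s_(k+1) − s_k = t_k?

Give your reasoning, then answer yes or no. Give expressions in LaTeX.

Yes. s_k = 3^{k} \left(3 k + 2\right) k!.

t_(k+1)/t_k = 3*(9*k**3 + 48*k**2 + 82*k + 43)/(9*k**2 + 21*k + 13).
Gosper form: A/B · C(k+1)/C(k) with A=3*k + 3, B=1, C=k**2 + 7*k/3 + 13/9.
Set up (3*k + 3)·f(k+1) − (1)·f(k) − (k**2 + 7*k/3 + 13/9) = 0.
deg f ≤ 1 (via 1,0,2).
Match coefficients ⇒ f(k) = (3*k + 2)/9.
Get s_k = R·t_k = 3**k*(3*k + 2)*factorial(k) with R(k) = B(k−1)f(k)/C(k) = (3*k + 2)/(9*k**2 + 21*k + 13).
Check: Δs_k = 3**k*(9*k**2 + 21*k + 13)*factorial(k). ✓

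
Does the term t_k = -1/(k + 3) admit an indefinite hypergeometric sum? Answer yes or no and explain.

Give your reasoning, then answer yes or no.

No — t_k has no hypergeometric antidifference.

Compute t_(k+1)/t_k: get (k + 3)/(k + 4).
Factor: A=k + 3; B=k + 4; C=1.
Key eq: (k + 3)·f(k+1) = (k + 3)·f(k) + (1).
d = 0 from the (1,1,0) case.
Write f(k) = c0. Then LHS − RHS = -1, requiring -1 = 0: contradictory. No certificate.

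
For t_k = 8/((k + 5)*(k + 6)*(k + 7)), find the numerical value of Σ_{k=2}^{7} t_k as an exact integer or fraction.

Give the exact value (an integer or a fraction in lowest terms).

t_(k+1)/t_k = (k + 5)/(k + 8).
Factor: A=k + 5; B=k + 8; C=1.
Key eq: (k + 5)·f(k+1) = (k + 7)·f(k) + (1).
Degrees (1,1,0) ⇒ d ≤ 2.
Coefficient equations give f(k) = k*(k + 11)/60.
Then R = B(k−1)f/C = k*(k + 7)*(k + 11)/60, so s_k = R(k)·t_k = 2*k*(k + 11)/(15*(k + 5)*(k + 6)).
Check: Δs_k = 8/(k**3 + 18*k**2 + 107*k + 210). ✓
Sum = s_(8) − s_(2); s_(8) = 152/1365, s_(2) = 13/210 ⇒ 9/182.

Σ = 9/182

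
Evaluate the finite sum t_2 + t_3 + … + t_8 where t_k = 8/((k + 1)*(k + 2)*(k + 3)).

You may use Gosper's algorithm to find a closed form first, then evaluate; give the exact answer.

t_(k+1)/t_k = (k + 1)/(k + 4).
Gosper form: A/B · C(k+1)/C(k) with A=k + 1, B=k + 4, C=1.
f must satisfy (k + 1)·f(k+1) − (k + 3)·f(k) = 1.
d = 2 from the (1,1,0) case.
Match coefficients ⇒ f(k) = k*(k + 3)/4.
Get s_k = R·t_k = 2*k*(k + 3)/((k + 1)*(k + 2)) with R(k) = B(k−1)f(k)/C(k) = k*(k + 3)**2/4.
Verify: 8/(k**3 + 6*k**2 + 11*k + 6) matches t_k.
Telescoping: Σ = s_(9) − s_(2) = 108/55 − (5/3) = 49/165.

Σ = 49/165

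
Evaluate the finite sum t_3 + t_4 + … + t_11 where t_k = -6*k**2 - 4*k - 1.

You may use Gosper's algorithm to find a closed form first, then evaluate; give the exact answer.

t_(k+1)/t_k = (6*k**2 + 16*k + 11)/(6*k**2 + 4*k + 1).
Normal form (A,B,C) = (1, 1, k**2 + 2*k/3 + 1/6).
Key eq: (1)·f(k+1) = (1)·f(k) + (k**2 + 2*k/3 + 1/6).
deg f ≤ 3 (via 0,0,2).
Coefficient equations give f(k) = k**2*(2*k - 1)/6.
Then R = B(k−1)f/C = k**2*(2*k - 1)/(6*k**2 + 4*k + 1), so s_k = R(k)·t_k = k**2*(1 - 2*k).
s_(k+1) − s_k = -6*k**2 - 4*k - 1 = t_k.
Evaluate s at k=12 and k=3: -3312 and -45; difference -3267.

Σ = -3267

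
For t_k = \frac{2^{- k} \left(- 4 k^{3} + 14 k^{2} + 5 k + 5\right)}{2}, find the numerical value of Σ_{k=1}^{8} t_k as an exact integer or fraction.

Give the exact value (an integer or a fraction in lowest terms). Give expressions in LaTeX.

Σ = 1501/512

Ratio r(k) = (4*k**3 - 2*k**2 - 21*k - 20)/(2*(4*k**3 - 14*k**2 - 5*k - 5)).
Take A(k)=1/2, B(k)=1, C(k)=k**3 - 7*k**2/2 - 5*k/4 - 5/4.
Key eq: (1/2)·f(k+1) = (1)·f(k) + (k**3 - 7*k**2/2 - 5*k/4 - 5/4).
deg f ≤ 3 (via 0,0,3).
Solve for f: f(k) = -k*(4*k**2 - 2*k + 3)/2 (degree 3 ≤ 3).
R(k) = B(k−1)·f(k)/C(k) = -2*k*(4*k**2 - 2*k + 3)/(4*k**3 - 14*k**2 - 5*k - 5); s_k = R·t_k = k*(4*k**2 - 2*k + 3)/2**k.
Check: Δs_k = (-4*k**3 + 14*k**2 + 5*k + 5)/(2*2**k). ✓
Σ_(k=1)^(8) t_k = s_(9) − s_(1) = 2781/512 − (5/2) = 1501/512.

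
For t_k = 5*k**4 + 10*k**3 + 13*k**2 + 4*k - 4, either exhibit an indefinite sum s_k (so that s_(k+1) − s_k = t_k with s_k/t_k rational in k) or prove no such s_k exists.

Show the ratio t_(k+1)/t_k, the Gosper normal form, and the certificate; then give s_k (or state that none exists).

t_(k+1)/t_k = (5*k**4 + 30*k**3 + 73*k**2 + 80*k + 28)/(5*k**4 + 10*k**3 + 13*k**2 + 4*k - 4).
Gosper form: A/B · C(k+1)/C(k) with A=1, B=1, C=k**4 + 2*k**3 + 13*k**2/5 + 4*k/5 - 4/5.
Key eq: (1)·f(k+1) = (1)·f(k) + (k**4 + 2*k**3 + 13*k**2/5 + 4*k/5 - 4/5).
Degrees (0,0,4) ⇒ d ≤ 5.
Match coefficients ⇒ f(k) = k*(k + 1)*(k**3 - k**2 + 2*k - 4)/5.
Get s_k = R·t_k = k*(k**4 + k**2 - 2*k - 4) with R(k) = B(k−1)f(k)/C(k) = k*(k**3 - k**2 + 2*k - 4)/(5*k**3 + 5*k**2 + 8*k - 4).
Δs = 5*k**4 + 10*k**3 + 13*k**2 + 4*k - 4, as required.

s_k = k*(k**4 + k**2 - 2*k - 4)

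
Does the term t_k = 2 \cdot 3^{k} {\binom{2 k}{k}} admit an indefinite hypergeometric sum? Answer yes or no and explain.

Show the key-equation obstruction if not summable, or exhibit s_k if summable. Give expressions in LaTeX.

No — negative degree bound, so no certificate f.

The ratio is 6*(2*k + 1)/(k + 1).
A = 12*k + 6, B = k + 1, C = 1.
Key eq: (12*k + 6)·f(k+1) = (k)·f(k) + (1).
Bound: deg f ≤ -1.
d = -1 < 0 ⇒ no nonzero polynomial f; not summable.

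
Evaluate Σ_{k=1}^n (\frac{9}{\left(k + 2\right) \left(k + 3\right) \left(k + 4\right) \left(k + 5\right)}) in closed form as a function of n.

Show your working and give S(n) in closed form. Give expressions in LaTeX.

t_(k+1)/t_k = (k + 2)/(k + 6).
Normal form (A,B,C) = (k + 2, k + 6, 1).
Need (k + 2)·f(k+1) − (k + 5)·f(k) = 1.
Degrees (1,1,0) ⇒ d ≤ 3.
Solving with deg f ≤ 3: f(k) = k*(k**2 + 9*k + 26)/72.
So s_k = (B(k−1)f/C)·t_k = (k*(k + 5)*(k**2 + 9*k + 26)/72)·t_k = k*(k**2 + 9*k + 26)/(8*(k + 2)*(k + 3)*(k + 4)).
Δs = 9/(k**4 + 14*k**3 + 71*k**2 + 154*k + 120), as required.
Telescope: S(n) = s_(n+1) − s_(1) = (n**3 + 12*n**2 + 47*n + 36)/(8*(n**3 + 12*n**2 + 47*n + 60)) − (3/40) = n*(n**2 + 12*n + 47)/(20*(n**3 + 12*n**2 + 47*n + 60)).

S(n) = \frac{n \left(n^{2} + 12 n + 47\right)}{20 \left(n^{3} + 12 n^{2} + 47 n + 60\right)}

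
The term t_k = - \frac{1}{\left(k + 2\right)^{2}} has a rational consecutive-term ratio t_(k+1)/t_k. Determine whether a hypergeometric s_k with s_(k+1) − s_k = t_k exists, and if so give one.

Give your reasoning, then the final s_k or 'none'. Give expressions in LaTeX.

none — t_k is not Gosper-summable

Compute t_(k+1)/t_k: get (k + 2)**2/(k + 3)**2.
Take A(k)=k**2 + 4*k + 4, B(k)=k**2 + 6*k + 9, C(k)=1.
Key eq: (k**2 + 4*k + 4)·f(k+1) = (k**2 + 4*k + 4)·f(k) + (1).
deg f ≤ 0 (via 2,2,0).
Generic f = c0 gives residual -1; -1 = 0 cannot hold, so t_k is not Gosper-summable.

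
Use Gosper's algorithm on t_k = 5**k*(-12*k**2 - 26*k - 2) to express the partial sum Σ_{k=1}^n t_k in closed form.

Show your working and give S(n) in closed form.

Step 1: r(k) = 5*(6*k**2 + 25*k + 20)/(6*k**2 + 13*k + 1).
A = 5, B = 1, C = k**2 + 13*k/6 + 1/6.
Set up (5)·f(k+1) − (1)·f(k) − (k**2 + 13*k/6 + 1/6) = 0.
Degrees (0,0,2) ⇒ d ≤ 2.
A polynomial solution: f(k) = (k - 1)*(3*k + 2)/12.
Get s_k = R·t_k = 5**k*(-3*k**2 + k + 2) with R(k) = B(k−1)f(k)/C(k) = (k - 1)*(3*k + 2)/(2*(6*k**2 + 13*k + 1)).
Δs = 5**k*(-12*k**2 - 26*k - 2), as required.
Evaluate: s_(n+1) = 5**(n + 1)*n*(-3*n - 5); subtract s_(1) = 0 ⇒ S(n) = 5**(n + 1)*n*(-3*n - 5).

S(n) = 5**(n + 1)*n*(-3*n - 5)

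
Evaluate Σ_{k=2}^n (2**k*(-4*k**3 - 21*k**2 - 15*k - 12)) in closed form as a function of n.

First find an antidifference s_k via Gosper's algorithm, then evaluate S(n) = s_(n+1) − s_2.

Compute t_(k+1)/t_k: get 2*(4*k**3 + 33*k**2 + 69*k + 52)/(4*k**3 + 21*k**2 + 15*k + 12).
So A=2 and B=1, with C=k**3 + 21*k**2/4 + 15*k/4 + 3.
f must satisfy (2)·f(k+1) − (1)·f(k) = k**3 + 21*k**2/4 + 15*k/4 + 3.
Degrees (0,0,3) ⇒ d ≤ 3.
Coefficient equations give f(k) = (4*k**3 - 3*k**2 + 3*k + 4)/4.
Certificate R = B(k−1)f/C = (4*k**3 - 3*k**2 + 3*k + 4)/(4*k**3 + 21*k**2 + 15*k + 12) gives s_k = 2**k*(-4*k**3 + 3*k**2 - 3*k - 4).
s_(k+1) − s_k = 2**k*(-4*k**3 - 21*k**2 - 15*k - 12) = t_k.
Evaluate: s_(n+1) = 2**(n + 1)*(-4*n**3 - 9*n**2 - 9*n - 8); subtract s_(2) = -120 ⇒ S(n) = -8*2**n*n**3 - 18*2**n*n**2 - 18*2**n*n - 16*2**n + 120.

S(n) = -8*2**n*n**3 - 18*2**n*n**2 - 18*2**n*n - 16*2**n + 120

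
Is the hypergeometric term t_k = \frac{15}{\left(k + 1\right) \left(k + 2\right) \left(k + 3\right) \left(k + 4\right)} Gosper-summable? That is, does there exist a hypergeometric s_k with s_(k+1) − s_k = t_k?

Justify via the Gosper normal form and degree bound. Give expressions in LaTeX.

The ratio is (k + 1)/(k + 5).
Normal form (A,B,C) = (k + 1, k + 5, 1).
f must satisfy (k + 1)·f(k+1) − (k + 4)·f(k) = 1.
Bound: deg f ≤ 3.
Solve for f: f(k) = k*(k**2 + 6*k + 11)/18 (degree 3 ≤ 3).
Get s_k = R·t_k = 5*k*(k**2 + 6*k + 11)/(6*(k + 1)*(k + 2)*(k + 3)) with R(k) = B(k−1)f(k)/C(k) = k*(k + 4)*(k**2 + 6*k + 11)/18.
Check: Δs_k = 15/(k**4 + 10*k**3 + 35*k**2 + 50*k + 24). ✓

Yes. s_k = \frac{5 k \left(k^{2} + 6 k + 11\right)}{6 \left(k + 1\right) \left(k + 2\right) \left(k + 3\right)}.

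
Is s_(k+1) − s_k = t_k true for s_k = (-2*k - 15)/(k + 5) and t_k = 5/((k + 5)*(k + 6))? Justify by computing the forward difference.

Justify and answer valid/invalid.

s_(k+1) = (-2*k - 17)/(k + 6)
s_(k+1) − s_k = 5/(k**2 + 11*k + 30)
(s_(k+1) − s_k) − t_k = 0

Valid: the claim telescopes to t_k.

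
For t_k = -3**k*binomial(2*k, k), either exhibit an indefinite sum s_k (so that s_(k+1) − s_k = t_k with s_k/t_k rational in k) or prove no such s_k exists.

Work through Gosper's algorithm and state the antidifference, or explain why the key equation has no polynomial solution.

none (Gosper's algorithm certifies no s_k)

Step 1: r(k) = 6*(2*k + 1)/(k + 1).
Factor: A=12*k + 6; B=k + 1; C=1.
f must satisfy (12*k + 6)·f(k+1) − (k)·f(k) = 1.
From deg A=1, deg B=1, deg C=0: d=-1.
Negative degree bound (-1): no f exists, t_k not Gosper-summable.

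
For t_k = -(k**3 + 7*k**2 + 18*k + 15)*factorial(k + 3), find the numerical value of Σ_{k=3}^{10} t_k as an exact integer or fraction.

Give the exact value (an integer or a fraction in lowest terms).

Σ = -12553673921280

r(k) = (k**4 + 14*k**3 + 75*k**2 + 181*k + 164)/(k**3 + 7*k**2 + 18*k + 15) after simplifying.
Gosper form: A/B · C(k+1)/C(k) with A=k + 4, B=1, C=k**3 + 7*k**2 + 18*k + 15.
Solve (k + 4)·f(k+1) − (1)·f(k) = k**3 + 7*k**2 + 18*k + 15.
From deg A=1, deg B=0, deg C=3: d=2.
Coefficient equations give f(k) = (k + 1)**2.
So s_k = (B(k−1)f/C)·t_k = ((k + 1)**2/(k**3 + 7*k**2 + 18*k + 15))·t_k = -(k + 1)**2*factorial(k + 3).
Verify: -(k**3 + 7*k**2 + 18*k + 15)*factorial(k + 3) matches t_k.
Sum = s_(11) − s_(3); s_(11) = -12553673932800, s_(3) = -11520 ⇒ -12553673921280.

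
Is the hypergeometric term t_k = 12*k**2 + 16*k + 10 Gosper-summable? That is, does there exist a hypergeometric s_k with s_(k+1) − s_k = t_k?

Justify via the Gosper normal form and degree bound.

Yes. s_k = 2*k*(2*k**2 + k + 2).

r(k) = (6*k**2 + 20*k + 19)/(6*k**2 + 8*k + 5) after simplifying.
Factor: A=1; B=1; C=k**2 + 4*k/3 + 5/6.
Set up (1)·f(k+1) − (1)·f(k) − (k**2 + 4*k/3 + 5/6) = 0.
Degrees (0,0,2) ⇒ d ≤ 3.
Coefficient equations give f(k) = k*(2*k**2 + k + 2)/6.
So s_k = (B(k−1)f/C)·t_k = (k*(2*k**2 + k + 2)/(6*k**2 + 8*k + 5))·t_k = 2*k*(2*k**2 + k + 2).
Verify: 12*k**2 + 16*k + 10 matches t_k.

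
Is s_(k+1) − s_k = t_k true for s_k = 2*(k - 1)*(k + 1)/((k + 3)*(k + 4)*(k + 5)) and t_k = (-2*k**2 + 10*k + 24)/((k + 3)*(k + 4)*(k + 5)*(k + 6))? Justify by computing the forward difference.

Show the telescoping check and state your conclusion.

Invalid: residual 4*(k - 3)/(k**4 + 18*k**3 + 119*k**2 + 342*k + 360) ≠ 0.

s_(k+1) = 2*k*(k + 2)/((k + 4)*(k + 5)*(k + 6))
s_(k+1) − s_k = 2*(-k**2 + 7*k + 6)/(k**4 + 18*k**3 + 119*k**2 + 342*k + 360)
(s_(k+1) − s_k) − t_k = 4*(k - 3)/(k**4 + 18*k**3 + 119*k**2 + 342*k + 360)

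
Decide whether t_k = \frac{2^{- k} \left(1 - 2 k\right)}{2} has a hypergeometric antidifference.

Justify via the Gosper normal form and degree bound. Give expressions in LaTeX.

r(k) = (2*k + 1)/(2*(2*k - 1)) after simplifying.
So A=1/2 and B=1, with C=k - 1/2.
Solve (1/2)·f(k+1) − (1)·f(k) = k - 1/2.
Bound: deg f ≤ 1.
Match coefficients ⇒ f(k) = -2*k - 1.
So s_k = (B(k−1)f/C)·t_k = (-2*(2*k + 1)/(2*k - 1))·t_k = (2*k + 1)/2**k.
Δs = (1 - 2*k)/(2*2**k), as required.

Yes. s_k = 2^{- k} \left(2 k + 1\right).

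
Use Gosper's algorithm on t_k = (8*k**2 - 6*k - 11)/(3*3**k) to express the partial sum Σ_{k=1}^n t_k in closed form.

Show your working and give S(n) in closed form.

S(n) = 3**(-n - 1)*(2*3**n - 4*n**2 - 9*n - 2)

The ratio is (8*k**2 + 10*k - 9)/(3*(8*k**2 - 6*k - 11)).
Normal form (A,B,C) = (1/3, 1, k**2 - 3*k/4 - 11/8).
f must satisfy (1/3)·f(k+1) − (1)·f(k) = k**2 - 3*k/4 - 11/8.
deg f ≤ 2 (via 0,0,2).
Solve for f: f(k) = -3*(k + 1)*(4*k - 3)/8 (degree 2 ≤ 2).
R(k) = B(k−1)·f(k)/C(k) = -3*(k + 1)*(4*k - 3)/(8*k**2 - 6*k - 11); s_k = R·t_k = (-4*k**2 - k + 3)/3**k.
Check: Δs_k = (8*k**2 - 6*k - 11)/(3*3**k). ✓
Evaluate: s_(n+1) = 3**(-n - 1)*(-4*n**2 - 9*n - 2); subtract s_(1) = -2/3 ⇒ S(n) = 3**(-n - 1)*(2*3**n - 4*n**2 - 9*n - 2).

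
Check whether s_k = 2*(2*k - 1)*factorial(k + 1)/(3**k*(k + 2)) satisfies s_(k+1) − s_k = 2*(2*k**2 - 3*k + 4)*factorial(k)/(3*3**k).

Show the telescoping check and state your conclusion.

s_(k+1) = 2*(2*k + 1)*factorial(k + 2)/(3*3**k*(k + 3))
s_(k+1) − s_k = 2*(2*k**3 + 3*k**2 - 3*k + 13)*factorial(k + 1)/(3*3**k*(k + 2)*(k + 3))
(s_(k+1) − s_k) − t_k = -2*(2*k**3 + k**2 - 8*k + 11)*factorial(k)/(3*3**k*(k + 2)*(k + 3))

Invalid: residual -2*(2*k**3 + k**2 - 8*k + 11)*factorial(k)/(3*3**k*(k + 2)*(k + 3)) ≠ 0.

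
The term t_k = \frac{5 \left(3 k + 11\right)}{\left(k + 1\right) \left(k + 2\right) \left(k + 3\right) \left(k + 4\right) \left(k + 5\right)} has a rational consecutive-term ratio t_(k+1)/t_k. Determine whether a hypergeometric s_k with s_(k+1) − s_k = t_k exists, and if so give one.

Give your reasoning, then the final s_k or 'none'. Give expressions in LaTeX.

t_(k+1)/t_k = (k + 1)*(3*k + 14)/((k + 6)*(3*k + 11)).
So A=k + 1 and B=k + 6, with C=k + 11/3.
Solve (k + 1)·f(k+1) − (k + 5)·f(k) = k + 11/3.
Degrees (1,1,1) ⇒ d ≤ 4.
Solve for f: f(k) = k*(k + 3)*(k**2 + 7*k + 14)/24 (degree 4 ≤ 4).
So s_k = (B(k−1)f/C)·t_k = (k*(k + 3)*(k + 5)*(k**2 + 7*k + 14)/(8*(3*k + 11)))·t_k = 5*k*(k**2 + 7*k + 14)/(8*(k**3 + 7*k**2 + 14*k + 8)).
s_(k+1) − s_k = 5*(3*k + 11)/(k**5 + 15*k**4 + 85*k**3 + 225*k**2 + 274*k + 120) = t_k.

s_k = \frac{5 k \left(k^{2} + 7 k + 14\right)}{8 \left(k^{3} + 7 k^{2} + 14 k + 8\right)}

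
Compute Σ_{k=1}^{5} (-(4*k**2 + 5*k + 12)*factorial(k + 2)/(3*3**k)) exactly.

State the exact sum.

Step 1: r(k) = (k + 3)*(5*k + 4*(k + 1)**2 + 17)/(3*(4*k**2 + 5*k + 12)).
So A=k/3 + 1 and B=1, with C=k**2 + 5*k/4 + 3.
f must satisfy (k/3 + 1)·f(k+1) − (1)·f(k) = k**2 + 5*k/4 + 3.
deg f ≤ 1 (via 1,0,2).
A polynomial solution: f(k) = 3*(4*k + 1)/4.
So s_k = (B(k−1)f/C)·t_k = (3*(4*k + 1)/(4*k**2 + 5*k + 12))·t_k = -(4*k + 1)*factorial(k + 2)/3**k.
Δs = -(4*k**2 + 5*k + 12)*factorial(k + 2)/(3*3**k), as required.
Evaluate s at k=6 and k=1: -112000/81 and -10; difference -111190/81.

Σ = -111190/81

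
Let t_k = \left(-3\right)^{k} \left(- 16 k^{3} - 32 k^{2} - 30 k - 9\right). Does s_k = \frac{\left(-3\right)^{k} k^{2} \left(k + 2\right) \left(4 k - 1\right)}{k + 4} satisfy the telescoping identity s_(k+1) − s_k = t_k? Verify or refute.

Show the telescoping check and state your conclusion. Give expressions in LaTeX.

s_(k+1) = (-3)**(k + 1)*(k + 1)**2*(k + 3)*(4*k + 3)/(k + 5)
s_(k+1) − s_k = (-3)**k*(-16*k**5 - 144*k**4 - 438*k**3 - 605*k**2 - 423*k - 108)/(k**2 + 9*k + 20)
(s_(k+1) − s_k) − t_k = (-3)**k*(32*k**4 + 200*k**3 + 314*k**2 + 258*k + 72)/(k**2 + 9*k + 20)

Invalid: residual \frac{\left(-3\right)^{k} \left(32 k^{4} + 200 k^{3} + 314 k^{2} + 258 k + 72\right)}{k^{2} + 9 k + 20} ≠ 0.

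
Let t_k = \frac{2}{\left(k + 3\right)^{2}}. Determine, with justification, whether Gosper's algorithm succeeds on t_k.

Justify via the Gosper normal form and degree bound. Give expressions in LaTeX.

The ratio is (k + 3)**2/(k + 4)**2.
Gosper form: A/B · C(k+1)/C(k) with A=k**2 + 6*k + 9, B=k**2 + 8*k + 16, C=1.
Need (k**2 + 6*k + 9)·f(k+1) − (k**2 + 6*k + 9)·f(k) = 1.
deg f ≤ 0 (via 2,2,0).
Write f(k) = c0. Then LHS − RHS = -1, requiring -1 = 0: contradictory. No certificate.

No — t_k has no hypergeometric antidifference.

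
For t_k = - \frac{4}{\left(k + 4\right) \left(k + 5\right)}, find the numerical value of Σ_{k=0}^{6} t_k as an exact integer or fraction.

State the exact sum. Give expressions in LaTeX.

Compute t_(k+1)/t_k: get (k + 4)/(k + 6).
Normal form (A,B,C) = (k + 4, k + 6, 1).
Solve (k + 4)·f(k+1) − (k + 5)·f(k) = 1.
deg f ≤ 1 (via 1,1,0).
Coefficient equations give f(k) = k/4.
So s_k = (B(k−1)f/C)·t_k = (k*(k + 5)/4)·t_k = -k/(k + 4).
Check: Δs_k = -4/(k**2 + 9*k + 20). ✓
Telescoping: Σ = s_(7) − s_(0) = -7/11 − (0) = -7/11.

Σ = -7/11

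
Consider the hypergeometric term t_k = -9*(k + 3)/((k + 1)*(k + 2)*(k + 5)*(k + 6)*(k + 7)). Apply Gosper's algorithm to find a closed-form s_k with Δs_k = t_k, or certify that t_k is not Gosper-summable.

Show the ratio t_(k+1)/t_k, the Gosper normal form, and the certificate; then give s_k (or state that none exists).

Step 1: r(k) = (k + 1)*(k + 4)*(k + 5)/((k + 3)**2*(k + 8)).
Factor: A=k + 1; B=k + 8; C=k**3 + 10*k**2 + 33*k + 36.
Set up (k + 1)·f(k+1) − (k + 7)·f(k) − (k**3 + 10*k**2 + 33*k + 36) = 0.
Bound: deg f ≤ 6.
Solving with deg f ≤ 6: f(k) = k*(k + 2)*(k + 3)*(k + 4)*(k**2 + 12*k + 41)/90.
So s_k = (B(k−1)f/C)·t_k = (k*(k + 2)*(k + 7)*(k**2 + 12*k + 41)/(90*(k + 3)))·t_k = k*(-k**2 - 12*k - 41)/(10*(k**3 + 12*k**2 + 41*k + 30)).
Check: Δs_k = 9*(-k - 3)/(k**5 + 21*k**4 + 163*k**3 + 567*k**2 + 844*k + 420). ✓

s_k = k*(-k**2 - 12*k - 41)/(10*(k**3 + 12*k**2 + 41*k + 30))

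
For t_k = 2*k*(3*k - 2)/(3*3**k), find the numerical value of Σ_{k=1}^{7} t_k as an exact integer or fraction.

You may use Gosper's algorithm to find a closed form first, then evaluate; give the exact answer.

r(k) = (k + 1)*(3*k + 1)/(3*k*(3*k - 2)) after simplifying.
Normal form (A,B,C) = (1/3, 1, k**2 - 2*k/3).
Set up (1/3)·f(k+1) − (1)·f(k) − (k**2 - 2*k/3) = 0.
From deg A=0, deg B=0, deg C=2: d=2.
Match coefficients ⇒ f(k) = -(3*k**2 + k + 2)/2.
Certificate R = B(k−1)f/C = -3*(3*k**2 + k + 2)/(2*k*(3*k - 2)) gives s_k = -(3*k**2 + k + 2)/3**k.
Check: Δs_k = 2*k*(3*k - 2)/(3*3**k). ✓
Telescoping: Σ = s_(8) − s_(1) = -202/6561 − (-2) = 12920/6561.

Σ = 12920/6561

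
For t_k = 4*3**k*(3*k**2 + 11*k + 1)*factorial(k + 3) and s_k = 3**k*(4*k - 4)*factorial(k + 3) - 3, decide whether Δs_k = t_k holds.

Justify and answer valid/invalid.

s_(k+1) = 4*3**(k + 1)*k*factorial(k + 4) - 3
s_(k+1) − s_k = 4*3**k*(3*k**2 + 11*k + 1)*factorial(k + 3)
(s_(k+1) − s_k) − t_k = 0

Valid: the claim telescopes to t_k.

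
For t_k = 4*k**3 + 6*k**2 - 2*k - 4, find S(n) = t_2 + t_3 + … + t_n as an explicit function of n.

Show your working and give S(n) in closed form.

t_(k+1)/t_k = (2*k**3 + 9*k**2 + 11*k + 2)/(2*k**3 + 3*k**2 - k - 2).
A = 1, B = 1, C = k**3 + 3*k**2/2 - k/2 - 1.
Need (1)·f(k+1) − (1)·f(k) = k**3 + 3*k**2/2 - k/2 - 1.
d = 4 from the (0,0,3) case.
Solve for f: f(k) = k*(k - 2)*(k + 1)**2/4 (degree 4 ≤ 4).
Then R = B(k−1)f/C = k*(k - 2)*(k + 1)/(2*(2*k**2 + k - 2)), so s_k = R(k)·t_k = k*(k**3 - 3*k - 2).
Verify: 4*k**3 + 6*k**2 - 2*k - 4 matches t_k.
Evaluate: s_(n+1) = n**4 + 4*n**3 + 3*n**2 - 4*n - 4; subtract s_(2) = 0 ⇒ S(n) = n**4 + 4*n**3 + 3*n**2 - 4*n - 4.

S(n) = n**4 + 4*n**3 + 3*n**2 - 4*n - 4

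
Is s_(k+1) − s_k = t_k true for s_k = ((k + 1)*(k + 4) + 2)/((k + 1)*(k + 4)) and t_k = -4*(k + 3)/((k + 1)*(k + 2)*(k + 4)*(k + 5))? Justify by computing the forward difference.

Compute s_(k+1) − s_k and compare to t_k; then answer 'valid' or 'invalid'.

s_(k+1) = ((k + 2)*(k + 5) + 2)/((k + 2)*(k + 5))
s_(k+1) − s_k = 4*(-k - 3)/(k**4 + 12*k**3 + 49*k**2 + 78*k + 40)
(s_(k+1) − s_k) − t_k = 0

Valid: the claim telescopes to t_k.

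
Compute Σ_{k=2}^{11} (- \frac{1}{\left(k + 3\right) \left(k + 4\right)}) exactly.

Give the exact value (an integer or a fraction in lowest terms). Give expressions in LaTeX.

Σ = -2/15

r(k) = (k + 3)/(k + 5) after simplifying.
Take A(k)=k + 3, B(k)=k + 5, C(k)=1.
f must satisfy (k + 3)·f(k+1) − (k + 4)·f(k) = 1.
deg f ≤ 1 (via 1,1,0).
Solving with deg f ≤ 1: f(k) = k/3.
Then R = B(k−1)f/C = k*(k + 4)/3, so s_k = R(k)·t_k = -k/(3*k + 9).
Δs = -1/(k**2 + 7*k + 12), as required.
Sum = s_(12) − s_(2); s_(12) = -4/15, s_(2) = -2/15 ⇒ -2/15.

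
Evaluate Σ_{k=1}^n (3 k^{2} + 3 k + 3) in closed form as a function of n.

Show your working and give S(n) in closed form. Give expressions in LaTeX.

The ratio is (k + (k + 1)**2 + 2)/(k**2 + k + 1).
Gosper form: A/B · C(k+1)/C(k) with A=1, B=1, C=k**2 + k + 1.
Solve (1)·f(k+1) − (1)·f(k) = k**2 + k + 1.
Bound: deg f ≤ 3.
Match coefficients ⇒ f(k) = k*(k**2 + 2)/3.
R(k) = B(k−1)·f(k)/C(k) = k*(k**2 + 2)/(3*(k**2 + k + 1)); s_k = R·t_k = k*(k**2 + 2).
s_(k+1) − s_k = 3*k**2 + 3*k + 3 = t_k.
Σ_(k=1)^n t_k = s_(n+1) − s_(1) = (n**3 + 3*n**2 + 5*n + 3) − (3), i.e. n*(n**2 + 3*n + 5).

S(n) = n \left(n^{2} + 3 n + 5\right)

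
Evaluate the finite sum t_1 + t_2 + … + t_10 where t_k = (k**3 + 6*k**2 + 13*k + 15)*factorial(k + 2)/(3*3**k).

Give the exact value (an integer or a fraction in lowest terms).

Compute t_(k+1)/t_k: get (k**4 + 12*k**3 + 55*k**2 + 119*k + 105)/(3*(k**3 + 6*k**2 + 13*k + 15)).
So A=k/3 + 1 and B=1, with C=k**3 + 6*k**2 + 13*k + 15.
Need (k/3 + 1)·f(k+1) − (1)·f(k) = k**3 + 6*k**2 + 13*k + 15.
d = 2 from the (1,0,3) case.
Coefficient equations give f(k) = 3*(k**2 + 4*k + 2).
Certificate R = B(k−1)f/C = 3*(k**2 + 4*k + 2)/(k**3 + 6*k**2 + 13*k + 15) gives s_k = (k**2 + 4*k + 2)*factorial(k + 2)/3**k.
s_(k+1) − s_k = (k**3 + 6*k**2 + 13*k + 15)*factorial(k + 2)/(3*3**k) = t_k.
Telescoping: Σ = s_(11) − s_(1) = 4279475200/729 − (14) = 4279464994/729.

Σ = 4279464994/729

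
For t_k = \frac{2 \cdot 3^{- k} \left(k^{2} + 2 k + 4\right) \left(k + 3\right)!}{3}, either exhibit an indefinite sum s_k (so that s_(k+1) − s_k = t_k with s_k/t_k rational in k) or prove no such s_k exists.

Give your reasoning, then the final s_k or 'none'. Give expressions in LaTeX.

r(k) = (k + 4)*(2*k + (k + 1)**2 + 6)/(3*(k**2 + 2*k + 4)) after simplifying.
Normal form (A,B,C) = (k/3 + 4/3, 1, k**2 + 2*k + 4).
Set up (k/3 + 4/3)·f(k+1) − (1)·f(k) − (k**2 + 2*k + 4) = 0.
deg f ≤ 1 (via 1,0,2).
Solving with deg f ≤ 1: f(k) = 3*k.
Then R = B(k−1)f/C = 3*k/(k**2 + 2*k + 4), so s_k = R(k)·t_k = 2*k*factorial(k + 3)/3**k.
s_(k+1) − s_k = 2*(k**2 + 2*k + 4)*factorial(k + 3)/(3*3**k) = t_k.

s_k = 2 \cdot 3^{- k} k \left(k + 3\right)!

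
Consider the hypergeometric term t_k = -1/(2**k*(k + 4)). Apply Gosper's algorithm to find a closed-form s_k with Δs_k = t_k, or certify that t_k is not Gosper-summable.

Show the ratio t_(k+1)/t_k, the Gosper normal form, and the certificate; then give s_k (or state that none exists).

Ratio r(k) = (k + 4)/(2*(k + 5)).
A = k/2 + 2, B = k + 5, C = 1.
Solve (k/2 + 2)·f(k+1) − (k + 4)·f(k) = 1.
Bound: deg f ≤ -1.
deg f ≤ -1 is impossible — no certificate.

none (Gosper's algorithm certifies no s_k)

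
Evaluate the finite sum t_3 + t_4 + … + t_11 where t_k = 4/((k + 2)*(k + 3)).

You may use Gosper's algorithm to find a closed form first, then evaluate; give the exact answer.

Compute t_(k+1)/t_k: get (k + 2)/(k + 4).
So A=k + 2 and B=k + 4, with C=1.
Set up (k + 2)·f(k+1) − (k + 3)·f(k) − (1) = 0.
Degrees (1,1,0) ⇒ d ≤ 1.
Coefficient equations give f(k) = k/2.
R(k) = B(k−1)·f(k)/C(k) = k*(k + 3)/2; s_k = R·t_k = 2*k/(k + 2).
Check: Δs_k = 4/(k**2 + 5*k + 6). ✓
Sum = s_(12) − s_(3); s_(12) = 12/7, s_(3) = 6/5 ⇒ 18/35.

Σ = 18/35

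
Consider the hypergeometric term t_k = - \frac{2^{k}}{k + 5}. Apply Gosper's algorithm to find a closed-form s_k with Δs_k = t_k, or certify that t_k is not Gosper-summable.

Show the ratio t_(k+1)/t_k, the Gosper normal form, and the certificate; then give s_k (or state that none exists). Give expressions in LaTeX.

Compute t_(k+1)/t_k: get 2*(k + 5)/(k + 6).
Factor: A=2*k + 10; B=k + 6; C=1.
Solve (2*k + 10)·f(k+1) − (k + 5)·f(k) = 1.
Degrees (1,1,0) ⇒ d ≤ -1.
d = -1 < 0 ⇒ no nonzero polynomial f; not summable.

none — t_k is not Gosper-summable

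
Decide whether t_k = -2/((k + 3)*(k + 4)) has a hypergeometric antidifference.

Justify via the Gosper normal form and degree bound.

Yes. s_k = -2*k/(3*k + 9).

Step 1: r(k) = (k + 3)/(k + 5).
Factor: A=k + 3; B=k + 5; C=1.
Solve (k + 3)·f(k+1) − (k + 4)·f(k) = 1.
deg f ≤ 1 (via 1,1,0).
Coefficient equations give f(k) = k/3.
Get s_k = R·t_k = -2*k/(3*k + 9) with R(k) = B(k−1)f(k)/C(k) = k*(k + 4)/3.
Δs = -2/(k**2 + 7*k + 12), as required.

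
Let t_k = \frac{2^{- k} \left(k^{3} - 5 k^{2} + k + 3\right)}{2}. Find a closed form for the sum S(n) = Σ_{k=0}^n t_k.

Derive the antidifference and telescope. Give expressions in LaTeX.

S(n) = 2^{- n - 1} \left(2^{n + 2} - n^{3} - n^{2} + n - 1\right)

The ratio is k*(k**2 - 2*k - 6)/(2*(k**3 - 5*k**2 + k + 3)).
So A=1/2 and B=1, with C=k**3 - 5*k**2 + k + 3.
f must satisfy (1/2)·f(k+1) − (1)·f(k) = k**3 - 5*k**2 + k + 3.
Degrees (0,0,3) ⇒ d ≤ 3.
Solve for f: f(k) = -2*(k**3 - 2*k**2 + 2) (degree 3 ≤ 3).
Certificate R = B(k−1)f/C = -2*(k**3 - 2*k**2 + 2)/((k - 1)*(k**2 - 4*k - 3)) gives s_k = (-k**3 + 2*k**2 - 2)/2**k.
s_(k+1) − s_k = (k**3 - 5*k**2 + k + 3)/(2*2**k) = t_k.
Σ_(k=0)^n t_k = s_(n+1) − s_(0) = (2**(-n - 1)*(-n**3 - n**2 + n - 1)) − (-2), i.e. 2**(-n - 1)*(2**(n + 2) - n**3 - n**2 + n - 1).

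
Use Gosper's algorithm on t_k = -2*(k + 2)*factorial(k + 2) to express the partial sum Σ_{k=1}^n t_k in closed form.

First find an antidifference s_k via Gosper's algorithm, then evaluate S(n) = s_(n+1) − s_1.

Compute t_(k+1)/t_k: get (k + 3)**2/(k + 2).
Normal form (A,B,C) = (k + 3, 1, k + 2).
f must satisfy (k + 3)·f(k+1) − (1)·f(k) = k + 2.
Degrees (1,0,1) ⇒ d ≤ 0.
Coefficient equations give f(k) = 1.
R(k) = B(k−1)·f(k)/C(k) = 1/(k + 2); s_k = R·t_k = -2*factorial(k + 2).
s_(k+1) − s_k = -2*(k + 2)*factorial(k + 2) = t_k.
Evaluate: s_(n+1) = -2*factorial(n + 3); subtract s_(1) = -12 ⇒ S(n) = 12 - 2*factorial(n + 3).

S(n) = 12 - 2*factorial(n + 3)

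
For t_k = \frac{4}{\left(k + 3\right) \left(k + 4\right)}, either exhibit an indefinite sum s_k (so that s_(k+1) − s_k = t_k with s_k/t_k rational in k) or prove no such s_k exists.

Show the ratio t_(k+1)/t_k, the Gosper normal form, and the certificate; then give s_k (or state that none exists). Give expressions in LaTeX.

s_k = \frac{4 k}{3 \left(k + 3\right)}

Compute t_(k+1)/t_k: get (k + 3)/(k + 5).
Take A(k)=k + 3, B(k)=k + 5, C(k)=1.
f must satisfy (k + 3)·f(k+1) − (k + 4)·f(k) = 1.
d = 1 from the (1,1,0) case.
Solve for f: f(k) = k/3 (degree 1 ≤ 1).
Certificate R = B(k−1)f/C = k*(k + 4)/3 gives s_k = 4*k/(3*(k + 3)).
Check: Δs_k = 4/(k**2 + 7*k + 12). ✓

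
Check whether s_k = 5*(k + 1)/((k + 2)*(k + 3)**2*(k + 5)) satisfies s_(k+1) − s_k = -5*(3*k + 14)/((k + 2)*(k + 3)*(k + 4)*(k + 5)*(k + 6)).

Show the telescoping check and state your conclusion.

Invalid: residual 10*(4*k**2 + 33*k + 66)/(k**7 + 27*k**6 + 307*k**5 + 1905*k**4 + 6964*k**3 + 14988*k**2 + 17568*k + 8640) ≠ 0.

s_(k+1) = 5*(k + 2)/((k + 3)*(k + 4)**2*(k + 6))
s_(k+1) − s_k = 5*(-(k + 1)*(k + 4)**2*(k + 6) + (k + 2)**2*(k + 3)*(k + 5))/((k + 2)*(k + 3)**2*(k + 4)**2*(k + 5)*(k + 6))
(s_(k+1) − s_k) − t_k = 10*(4*k**2 + 33*k + 66)/(k**7 + 27*k**6 + 307*k**5 + 1905*k**4 + 6964*k**3 + 14988*k**2 + 17568*k + 8640)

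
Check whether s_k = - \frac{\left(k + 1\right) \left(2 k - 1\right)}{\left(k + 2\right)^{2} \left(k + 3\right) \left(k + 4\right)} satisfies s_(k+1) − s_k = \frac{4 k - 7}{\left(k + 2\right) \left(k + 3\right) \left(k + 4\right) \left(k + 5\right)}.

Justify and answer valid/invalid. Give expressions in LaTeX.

Invalid: residual \frac{- 6 k^{2} - 10 k + 19}{k^{6} + 19 k^{5} + 147 k^{4} + 593 k^{3} + 1316 k^{2} + 1524 k + 720} ≠ 0.

s_(k+1) = -(k + 2)*(2*k + 1)/((k + 3)**2*(k + 4)*(k + 5))
s_(k+1) − s_k = ((k + 1)*(k + 3)*(k + 5)*(2*k - 1) - (k + 2)**3*(2*k + 1))/((k + 2)**2*(k + 3)**2*(k + 4)*(k + 5))
(s_(k+1) − s_k) − t_k = (-6*k**2 - 10*k + 19)/(k**6 + 19*k**5 + 147*k**4 + 593*k**3 + 1316*k**2 + 1524*k + 720)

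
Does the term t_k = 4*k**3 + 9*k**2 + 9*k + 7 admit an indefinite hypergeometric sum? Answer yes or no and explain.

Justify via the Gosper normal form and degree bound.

Yes. s_k = k*(k**3 + k**2 + k + 4).

The ratio is (4*k**3 + 21*k**2 + 39*k + 29)/(4*k**3 + 9*k**2 + 9*k + 7).
Factor: A=1; B=1; C=k**3 + 9*k**2/4 + 9*k/4 + 7/4.
Solve (1)·f(k+1) − (1)·f(k) = k**3 + 9*k**2/4 + 9*k/4 + 7/4.
d = 4 from the (0,0,3) case.
A polynomial solution: f(k) = k*(k**3 + k**2 + k + 4)/4.
Certificate R = B(k−1)f/C = k*(k**3 + k**2 + k + 4)/(4*k**3 + 9*k**2 + 9*k + 7) gives s_k = k*(k**3 + k**2 + k + 4).
Verify: 4*k**3 + 9*k**2 + 9*k + 7 matches t_k.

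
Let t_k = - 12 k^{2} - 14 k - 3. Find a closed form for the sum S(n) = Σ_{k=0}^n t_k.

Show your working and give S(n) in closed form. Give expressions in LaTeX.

S(n) = - 4 n^{3} - 13 n^{2} - 12 n - 3

r(k) = (12*k**2 + 38*k + 29)/(12*k**2 + 14*k + 3) after simplifying.
So A=1 and B=1, with C=k**2 + 7*k/6 + 1/4.
Need (1)·f(k+1) − (1)·f(k) = k**2 + 7*k/6 + 1/4.
deg f ≤ 3 (via 0,0,2).
Solve for f: f(k) = k*(4*k**2 + k - 2)/12 (degree 3 ≤ 3).
R(k) = B(k−1)·f(k)/C(k) = k*(4*k**2 + k - 2)/(12*k**2 + 14*k + 3); s_k = R·t_k = k*(-4*k**2 - k + 2).
Verify: -12*k**2 - 14*k - 3 matches t_k.
Telescope: S(n) = s_(n+1) − s_(0) = -4*n**3 - 13*n**2 - 12*n - 3 − (0) = -4*n**3 - 13*n**2 - 12*n - 3.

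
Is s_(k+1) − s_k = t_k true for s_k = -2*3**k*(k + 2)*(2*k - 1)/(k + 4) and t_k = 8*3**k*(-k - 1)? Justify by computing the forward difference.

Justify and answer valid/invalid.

s_(k+1) = -6*3**k*(k + 3)*(2*k + 1)/(k + 5)
s_(k+1) − s_k = 3**k*(-8*k**3 - 64*k**2 - 160*k - 92)/(k**2 + 9*k + 20)
(s_(k+1) − s_k) − t_k = 3**k*(16*k**2 + 72*k + 68)/(k**2 + 9*k + 20)

Invalid: residual 3**k*(16*k**2 + 72*k + 68)/(k**2 + 9*k + 20) ≠ 0.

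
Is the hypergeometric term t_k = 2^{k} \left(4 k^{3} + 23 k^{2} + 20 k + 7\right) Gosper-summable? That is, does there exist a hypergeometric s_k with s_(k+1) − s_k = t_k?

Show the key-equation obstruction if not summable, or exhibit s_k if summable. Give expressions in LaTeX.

Yes. s_k = 2^{k} \left(4 k^{3} - k^{2} + 1\right).

Ratio r(k) = 2*(4*k**3 + 35*k**2 + 78*k + 54)/(4*k**3 + 23*k**2 + 20*k + 7).
A = 2, B = 1, C = k**3 + 23*k**2/4 + 5*k + 7/4.
Need (2)·f(k+1) − (1)·f(k) = k**3 + 23*k**2/4 + 5*k + 7/4.
Degrees (0,0,3) ⇒ d ≤ 3.
Coefficient equations give f(k) = (4*k**3 - k**2 + 1)/4.
Then R = B(k−1)f/C = (4*k**3 - k**2 + 1)/(4*k**3 + 23*k**2 + 20*k + 7), so s_k = R(k)·t_k = 2**k*(4*k**3 - k**2 + 1).
Check: Δs_k = 2**k*(4*k**3 + 23*k**2 + 20*k + 7). ✓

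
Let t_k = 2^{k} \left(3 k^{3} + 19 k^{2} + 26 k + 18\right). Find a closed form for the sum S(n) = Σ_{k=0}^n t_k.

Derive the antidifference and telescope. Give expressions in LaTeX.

S(n) = 6 \cdot 2^{n} n^{3} + 20 \cdot 2^{n} n^{2} + 30 \cdot 2^{n} n + 20 \cdot 2^{n} - 2

The ratio is 2*(3*k**3 + 28*k**2 + 73*k + 66)/(3*k**3 + 19*k**2 + 26*k + 18).
A = 2, B = 1, C = k**3 + 19*k**2/3 + 26*k/3 + 6.
Key eq: (2)·f(k+1) = (1)·f(k) + (k**3 + 19*k**2/3 + 26*k/3 + 6).
Degrees (0,0,3) ⇒ d ≤ 3.
Coefficient equations give f(k) = (3*k**3 + k**2 + 4*k + 2)/3.
So s_k = (B(k−1)f/C)·t_k = ((3*k**3 + k**2 + 4*k + 2)/(3*k**3 + 19*k**2 + 26*k + 18))·t_k = 2**k*(3*k**3 + k**2 + 4*k + 2).
s_(k+1) − s_k = 2**k*(3*k**3 + 19*k**2 + 26*k + 18) = t_k.
Telescope: S(n) = s_(n+1) − s_(0) = 2**(n + 1)*(3*n**3 + 10*n**2 + 15*n + 10) − (2) = 6*2**n*n**3 + 20*2**n*n**2 + 30*2**n*n + 20*2**n - 2.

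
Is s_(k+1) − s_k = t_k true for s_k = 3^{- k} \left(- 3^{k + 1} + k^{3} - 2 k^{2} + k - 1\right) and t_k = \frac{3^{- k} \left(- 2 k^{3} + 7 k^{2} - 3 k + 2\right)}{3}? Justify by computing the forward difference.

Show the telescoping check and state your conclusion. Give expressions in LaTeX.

s_(k+1) = (-9*3**k + k**3 + k**2 - 1)/(3*3**k)
s_(k+1) − s_k = (-2*k**3 + 7*k**2 - 3*k + 2)/(3*3**k)
(s_(k+1) − s_k) − t_k = 0

valid (s_(k+1) − s_k reduces to t_k)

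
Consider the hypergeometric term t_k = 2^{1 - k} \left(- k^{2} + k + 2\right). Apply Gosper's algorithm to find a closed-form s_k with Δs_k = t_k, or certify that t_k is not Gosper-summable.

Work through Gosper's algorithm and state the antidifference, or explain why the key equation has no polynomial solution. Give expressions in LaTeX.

s_k = 2^{2 - k} k \left(k + 1\right)

Step 1: r(k) = (k**2 + k - 2)/(2*(k**2 - k - 2)).
A = 1/2, B = 1, C = k**2 - k - 2.
Solve (1/2)·f(k+1) − (1)·f(k) = k**2 - k - 2.
Bound: deg f ≤ 2.
A polynomial solution: f(k) = -2*k*(k + 1).
R(k) = B(k−1)·f(k)/C(k) = -2*k/(k - 2); s_k = R·t_k = 2**(2 - k)*k*(k + 1).
Check: Δs_k = 2**(1 - k)*(2 - k)*(k + 1). ✓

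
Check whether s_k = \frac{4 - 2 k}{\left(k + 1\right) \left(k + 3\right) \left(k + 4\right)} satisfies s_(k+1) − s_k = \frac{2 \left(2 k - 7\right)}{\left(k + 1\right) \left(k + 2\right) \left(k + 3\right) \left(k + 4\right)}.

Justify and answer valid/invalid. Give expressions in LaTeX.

s_(k+1) = 2*(1 - k)/((k + 2)*(k + 4)*(k + 5))
s_(k+1) − s_k = 2*(2*k**2 - 3*k - 17)/(k**5 + 15*k**4 + 85*k**3 + 225*k**2 + 274*k + 120)
(s_(k+1) − s_k) − t_k = 12*(3 - k)/(k**5 + 15*k**4 + 85*k**3 + 225*k**2 + 274*k + 120)

Invalid: residual \frac{12 \left(3 - k\right)}{k^{5} + 15 k^{4} + 85 k^{3} + 225 k^{2} + 274 k + 120} ≠ 0.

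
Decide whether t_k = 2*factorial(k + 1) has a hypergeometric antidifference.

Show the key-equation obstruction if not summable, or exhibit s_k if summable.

Compute t_(k+1)/t_k: get k + 2.
A = k + 2, B = 1, C = 1.
f must satisfy (k + 2)·f(k+1) − (1)·f(k) = 1.
Degrees (1,0,0) ⇒ d ≤ -1.
d = -1 < 0 ⇒ no nonzero polynomial f; not summable.

No — t_k has no hypergeometric antidifference.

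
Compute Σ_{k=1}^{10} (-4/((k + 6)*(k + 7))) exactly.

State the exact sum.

Σ = -40/119

The ratio is (k + 6)/(k + 8).
Gosper form: A/B · C(k+1)/C(k) with A=k + 6, B=k + 8, C=1.
f must satisfy (k + 6)·f(k+1) − (k + 7)·f(k) = 1.
Bound: deg f ≤ 1.
Solving with deg f ≤ 1: f(k) = k/6.
So s_k = (B(k−1)f/C)·t_k = (k*(k + 7)/6)·t_k = -2*k/(3*k + 18).
Check: Δs_k = -4/(k**2 + 13*k + 42). ✓
Evaluate s at k=11 and k=1: -22/51 and -2/21; difference -40/119.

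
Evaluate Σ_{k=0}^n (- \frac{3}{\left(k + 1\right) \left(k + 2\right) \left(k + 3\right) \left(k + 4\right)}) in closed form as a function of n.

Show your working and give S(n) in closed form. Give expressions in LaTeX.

r(k) = (k + 1)/(k + 5) after simplifying.
Take A(k)=k + 1, B(k)=k + 5, C(k)=1.
Set up (k + 1)·f(k+1) − (k + 4)·f(k) − (1) = 0.
Bound: deg f ≤ 3.
Solving with deg f ≤ 3: f(k) = k*(k**2 + 6*k + 11)/18.
Get s_k = R·t_k = k*(-k**2 - 6*k - 11)/(6*(k + 1)*(k + 2)*(k + 3)) with R(k) = B(k−1)f(k)/C(k) = k*(k + 4)*(k**2 + 6*k + 11)/18.
Verify: -3/(k**4 + 10*k**3 + 35*k**2 + 50*k + 24) matches t_k.
Σ_(k=0)^n t_k = s_(n+1) − s_(0) = ((-n**3 - 9*n**2 - 26*n - 18)/(6*(n**3 + 9*n**2 + 26*n + 24))) − (0), i.e. (-n**3 - 9*n**2 - 26*n - 18)/(6*(n**3 + 9*n**2 + 26*n + 24)).

S(n) = \frac{- n^{3} - 9 n^{2} - 26 n - 18}{6 \left(n^{3} + 9 n^{2} + 26 n + 24\right)}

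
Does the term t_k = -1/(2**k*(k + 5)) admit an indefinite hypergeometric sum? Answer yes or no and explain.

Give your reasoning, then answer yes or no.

No — key equation has no polynomial f.

t_(k+1)/t_k = (k + 5)/(2*(k + 6)).
Take A(k)=k/2 + 5/2, B(k)=k + 6, C(k)=1.
Solve (k/2 + 5/2)·f(k+1) − (k + 5)·f(k) = 1.
Bound: deg f ≤ -1.
deg f ≤ -1 is impossible — no certificate.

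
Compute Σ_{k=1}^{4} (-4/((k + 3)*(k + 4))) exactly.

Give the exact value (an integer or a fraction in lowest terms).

t_(k+1)/t_k = (k + 3)/(k + 5).
Factor: A=k + 3; B=k + 5; C=1.
Need (k + 3)·f(k+1) − (k + 4)·f(k) = 1.
deg f ≤ 1 (via 1,1,0).
A polynomial solution: f(k) = k/3.
Certificate R = B(k−1)f/C = k*(k + 4)/3 gives s_k = -4*k/(3*k + 9).
Check: Δs_k = -4/(k**2 + 7*k + 12). ✓
Telescoping: Σ = s_(5) − s_(1) = -5/6 − (-1/3) = -1/2.

Σ = -1/2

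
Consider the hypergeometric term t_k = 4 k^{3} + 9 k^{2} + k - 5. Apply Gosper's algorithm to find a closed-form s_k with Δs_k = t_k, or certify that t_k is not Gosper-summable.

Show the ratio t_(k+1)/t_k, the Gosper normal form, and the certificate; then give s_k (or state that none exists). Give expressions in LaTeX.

t_(k+1)/t_k = (4*k**3 + 21*k**2 + 31*k + 9)/(4*k**3 + 9*k**2 + k - 5).
So A=1 and B=1, with C=k**3 + 9*k**2/4 + k/4 - 5/4.
Key eq: (1)·f(k+1) = (1)·f(k) + (k**3 + 9*k**2/4 + k/4 - 5/4).
deg f ≤ 4 (via 0,0,3).
A polynomial solution: f(k) = k*(k**3 + k**2 - 3*k - 4)/4.
R(k) = B(k−1)·f(k)/C(k) = k*(k**3 + k**2 - 3*k - 4)/((4*k + 5)*(k**2 + k - 1)); s_k = R·t_k = k*(k**3 + k**2 - 3*k - 4).
Check: Δs_k = 4*k**3 + 9*k**2 + k - 5. ✓

s_k = k \left(k^{3} + k^{2} - 3 k - 4\right)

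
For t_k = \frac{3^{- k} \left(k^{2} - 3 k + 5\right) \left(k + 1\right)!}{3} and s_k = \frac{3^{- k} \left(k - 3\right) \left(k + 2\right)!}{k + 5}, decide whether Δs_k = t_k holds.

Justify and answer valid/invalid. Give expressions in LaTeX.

s_(k+1) = (k - 2)*factorial(k + 3)/(3*3**k*(k + 6))
s_(k+1) − s_k = (k**3 + 3*k**2 - 10*k + 24)*factorial(k + 2)/(3*3**k*(k + 5)*(k + 6))
(s_(k+1) − s_k) − t_k = -(k**3 + 2*k**2 - 13*k + 34)*factorial(k + 1)/(3**k*(k + 5)*(k + 6))

Invalid: residual - \frac{3^{- k} \left(k^{3} + 2 k^{2} - 13 k + 34\right) \left(k + 1\right)!}{\left(k + 5\right) \left(k + 6\right)} ≠ 0.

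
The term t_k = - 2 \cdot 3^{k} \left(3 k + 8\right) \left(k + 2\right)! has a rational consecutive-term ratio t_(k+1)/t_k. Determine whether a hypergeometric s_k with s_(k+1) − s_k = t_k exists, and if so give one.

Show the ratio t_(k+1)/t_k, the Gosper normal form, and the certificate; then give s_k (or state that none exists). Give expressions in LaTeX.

Step 1: r(k) = 3*(k + 3)*(3*k + 11)/(3*k + 8).
A = 3*k + 9, B = 1, C = k + 8/3.
Key eq: (3*k + 9)·f(k+1) = (1)·f(k) + (k + 8/3).
deg f ≤ 0 (via 1,0,1).
Match coefficients ⇒ f(k) = 1/3.
R(k) = B(k−1)·f(k)/C(k) = 1/(3*k + 8); s_k = R·t_k = -2*3**k*factorial(k + 2).
Verify: -2*3**k*(3*k + 8)*factorial(k + 2) matches t_k.

s_k = - 2 \cdot 3^{k} \left(k + 2\right)!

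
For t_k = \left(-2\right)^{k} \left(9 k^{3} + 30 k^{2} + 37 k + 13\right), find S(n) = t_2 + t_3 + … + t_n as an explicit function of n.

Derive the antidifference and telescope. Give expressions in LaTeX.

Step 1: r(k) = 2*(-9*k**3 - 57*k**2 - 124*k - 89)/(9*k**3 + 30*k**2 + 37*k + 13).
Gosper form: A/B · C(k+1)/C(k) with A=-2, B=1, C=k**3 + 10*k**2/3 + 37*k/9 + 13/9.
f must satisfy (-2)·f(k+1) − (1)·f(k) = k**3 + 10*k**2/3 + 37*k/9 + 13/9.
Degrees (0,0,3) ⇒ d ≤ 3.
A polynomial solution: f(k) = -(3*k**3 + 4*k**2 + k - 1)/9.
Then R = B(k−1)f/C = -(3*k**3 + 4*k**2 + k - 1)/(9*k**3 + 30*k**2 + 37*k + 13), so s_k = R(k)·t_k = (-2)**k*(-3*k**3 - 4*k**2 - k + 1).
s_(k+1) − s_k = (-2)**k*(9*k**3 + 30*k**2 + 37*k + 13) = t_k.
s_(n+1) = 2*(-2)**n*(3*n**3 + 13*n**2 + 18*n + 7) and s_(2) = -164, so S(n) = 6*(-2)**n*n**3 + 26*(-2)**n*n**2 + 36*(-2)**n*n + 14*(-2)**n + 164.

S(n) = 6 \left(-2\right)^{n} n^{3} + 26 \left(-2\right)^{n} n^{2} + 36 \left(-2\right)^{n} n + 14 \left(-2\right)^{n} + 164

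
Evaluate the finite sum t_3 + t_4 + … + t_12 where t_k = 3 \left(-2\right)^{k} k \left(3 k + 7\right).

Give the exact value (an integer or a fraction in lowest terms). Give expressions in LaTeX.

Σ = 4439808

Step 1: r(k) = -2*(k + 1)*(3*k + 10)/(k*(3*k + 7)).
Normal form (A,B,C) = (-2, 1, k**2 + 7*k/3).
Key eq: (-2)·f(k+1) = (1)·f(k) + (k**2 + 7*k/3).
Degrees (0,0,2) ⇒ d ≤ 2.
Coefficient equations give f(k) = -(3*k**2 + 3*k - 4)/9.
R(k) = B(k−1)·f(k)/C(k) = -(3*k**2 + 3*k - 4)/(3*k*(3*k + 7)); s_k = R·t_k = (-2)**k*(-3*k**2 - 3*k + 4).
Δs = 3*(-2)**k*k*(3*k + 7), as required.
Sum = s_(13) − s_(3); s_(13) = 4440064, s_(3) = 256 ⇒ 4439808.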